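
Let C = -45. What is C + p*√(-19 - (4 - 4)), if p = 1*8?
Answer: -45 + 8*I*√19 ≈ -45.0 + 34.871*I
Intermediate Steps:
p = 8
C + p*√(-19 - (4 - 4)) = -45 + 8*√(-19 - (4 - 4)) = -45 + 8*√(-19 - 1*0) = -45 + 8*√(-19 + 0) = -45 + 8*√(-19) = -45 + 8*(I*√19) = -45 + 8*I*√19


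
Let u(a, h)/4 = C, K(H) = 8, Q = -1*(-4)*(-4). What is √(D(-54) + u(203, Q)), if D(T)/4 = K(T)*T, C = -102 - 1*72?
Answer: 2*I*√606 ≈ 49.234*I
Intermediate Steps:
Q = -16 (Q = 4*(-4) = -16)
C = -174 (C = -102 - 72 = -174)
u(a, h) = -696 (u(a, h) = 4*(-174) = -696)
D(T) = 32*T (D(T) = 4*(8*T) = 32*T)
√(D(-54) + u(203, Q)) = √(32*(-54) - 696) = √(-1728 - 696) = √(-2424) = 2*I*√606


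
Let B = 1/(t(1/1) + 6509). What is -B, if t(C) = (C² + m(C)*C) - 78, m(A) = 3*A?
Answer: -1/6435 ≈ -0.00015540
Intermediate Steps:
t(C) = -78 + 4*C² (t(C) = (C² + (3*C)*C) - 78 = (C² + 3*C²) - 78 = 4*C² - 78 = -78 + 4*C²)
B = 1/6435 (B = 1/((-78 + 4*(1/1)²) + 6509) = 1/((-78 + 4*1²) + 6509) = 1/((-78 + 4*1) + 6509) = 1/((-78 + 4) + 6509) = 1/(-74 + 6509) = 1/6435 ≈ 0.00015540)
-B = -1*1/6435 = -1/6435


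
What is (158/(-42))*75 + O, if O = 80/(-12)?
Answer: -6065/21 ≈ -288.81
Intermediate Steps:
O = -20/3 (O = 80*(-1/12) = -20/3 ≈ -6.6667)
(158/(-42))*75 + O = (158/(-42))*75 - 20/3 = (158*(-1/42))*75 - 20/3 = -79/21*75 - 20/3 = -1975/7 - 20/3 = -6065/21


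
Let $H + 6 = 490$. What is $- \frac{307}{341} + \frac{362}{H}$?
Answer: $- \frac{1143}{7502} \approx -0.15236$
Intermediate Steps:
$H = 484$ ($H = -6 + 490 = 484$)
$- \frac{307}{341} + \frac{362}{H} = - \frac{307}{341} + \frac{362}{484} = \left(-307\right) \frac{1}{341} + 362 \cdot \frac{1}{484} = - \frac{307}{341} + \frac{181}{242} = - \frac{1143}{7502}$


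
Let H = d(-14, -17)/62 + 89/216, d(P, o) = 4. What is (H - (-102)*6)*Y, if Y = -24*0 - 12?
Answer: -4101143/558 ≈ -7349.7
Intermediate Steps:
Y = -12 (Y = -12*0 - 12 = 0 - 12 = -12)
H = 3191/6696 (H = 4/62 + 89/216 = 4*(1/62) + 89*(1/216) = 2/31 + 89/216 = 3191/6696 ≈ 0.47655)
(H - (-102)*6)*Y = (3191/6696 - (-102)*6)*(-12) = (3191/6696 - 1*(-612))*(-12) = (3191/6696 + 612)*(-12) = (4101143/6696)*(-12) = -4101143/558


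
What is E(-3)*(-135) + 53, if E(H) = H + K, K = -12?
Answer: 2078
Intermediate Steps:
E(H) = -12 + H (E(H) = H - 12 = -12 + H)
E(-3)*(-135) + 53 = (-12 - 3)*(-135) + 53 = -15*(-135) + 53 = 2025 + 53 = 2078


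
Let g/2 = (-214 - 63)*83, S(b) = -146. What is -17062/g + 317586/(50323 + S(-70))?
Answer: 7729679713/1153619407 ≈ 6.7004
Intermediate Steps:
g = -45982 (g = 2*((-214 - 63)*83) = 2*(-277*83) = 2*(-22991) = -45982)
-17062/g + 317586/(50323 + S(-70)) = -17062/(-45982) + 317586/(50323 - 146) = -17062*(-1/45982) + 317586/50177 = 8531/22991 + 317586*(1/50177) = 8531/22991 + 317586/50177 = 7729679713/1153619407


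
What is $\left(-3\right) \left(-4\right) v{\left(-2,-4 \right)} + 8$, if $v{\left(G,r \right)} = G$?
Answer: $-16$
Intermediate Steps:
$\left(-3\right) \left(-4\right) v{\left(-2,-4 \right)} + 8 = \left(-3\right) \left(-4\right) \left(-2\right) + 8 = 12 \left(-2\right) + 8 = -24 + 8 = -16$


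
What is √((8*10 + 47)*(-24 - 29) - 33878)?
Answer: I*√40609 ≈ 201.52*I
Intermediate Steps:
√((8*10 + 47)*(-24 - 29) - 33878) = √((80 + 47)*(-53) - 33878) = √(127*(-53) - 33878) = √(-6731 - 33878) = √(-40609) = I*√40609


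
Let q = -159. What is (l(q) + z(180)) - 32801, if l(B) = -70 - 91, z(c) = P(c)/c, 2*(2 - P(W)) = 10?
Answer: -1977721/60 ≈ -32962.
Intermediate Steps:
P(W) = -3 (P(W) = 2 - ½*10 = 2 - 5 = -3)
z(c) = -3/c
l(B) = -161
(l(q) + z(180)) - 32801 = (-161 - 3/180) - 32801 = (-161 - 3*1/180) - 32801 = (-161 - 1/60) - 32801 = -9661/60 - 32801 = -1977721/60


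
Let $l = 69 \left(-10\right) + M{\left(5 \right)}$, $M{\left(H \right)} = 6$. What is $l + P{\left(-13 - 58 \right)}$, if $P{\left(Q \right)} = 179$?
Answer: $-505$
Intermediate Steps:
$l = -684$ ($l = 69 \left(-10\right) + 6 = -690 + 6 = -684$)
$l + P{\left(-13 - 58 \right)} = -684 + 179 = -505$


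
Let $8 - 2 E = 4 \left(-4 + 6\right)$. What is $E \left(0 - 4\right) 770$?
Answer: $0$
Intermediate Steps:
$E = 0$ ($E = 4 - \frac{4 \left(-4 + 6\right)}{2} = 4 - \frac{4 \cdot 2}{2} = 4 - 4 = 0$)
$E \left(0 - 4\right) 770 = 0 \left(0 - 4\right) 770 = 0 \left(-4\right) 770 = 0 \cdot 770 = 0$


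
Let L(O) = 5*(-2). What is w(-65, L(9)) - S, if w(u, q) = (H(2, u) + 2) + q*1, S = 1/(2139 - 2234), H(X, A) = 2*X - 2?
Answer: -569/95 ≈ -5.9895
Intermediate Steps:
H(X, A) = -2 + 2*X
L(O) = -10
S = -1/95 (S = 1/(-95) = -1/95 ≈ -0.010526)
w(u, q) = 4 + q (w(u, q) = ((-2 + 2*2) + 2) + q*1 = ((-2 + 4) + 2) + q = (2 + 2) + q = 4 + q)
w(-65, L(9)) - S = (4 - 10) - 1*(-1/95) = -6 + 1/95 = -569/95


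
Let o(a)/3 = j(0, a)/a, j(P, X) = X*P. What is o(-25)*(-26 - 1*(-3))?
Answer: 0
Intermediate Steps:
j(P, X) = P*X
o(a) = 0 (o(a) = 3*((0*a)/a) = 3*(0/a) = 3*0 = 0)
o(-25)*(-26 - 1*(-3)) = 0*(-26 - 1*(-3)) = 0*(-26 + 3) = 0*(-23) = 0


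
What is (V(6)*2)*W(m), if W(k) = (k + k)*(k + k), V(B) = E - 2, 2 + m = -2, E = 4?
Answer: 256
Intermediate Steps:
m = -4 (m = -2 - 2 = -4)
V(B) = 2 (V(B) = 4 - 2 = 2)
W(k) = 4*k**2 (W(k) = (2*k)*(2*k) = 4*k**2)
(V(6)*2)*W(m) = (2*2)*(4*(-4)**2) = 4*(4*16) = 4*64 = 256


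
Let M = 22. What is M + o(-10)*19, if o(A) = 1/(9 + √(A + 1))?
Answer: 239/10 - 19*I/30 ≈ 23.9 - 0.63333*I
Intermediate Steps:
o(A) = 1/(9 + √(1 + A))
M + o(-10)*19 = 22 + 19/(9 + √(1 - 10)) = 22 + 19/(9 + √(-9)) = 22 + 19/(9 + 3*I) = 22 + ((9 - 3*I)/90)*19 = 22 + 19*(9 - 3*I)/90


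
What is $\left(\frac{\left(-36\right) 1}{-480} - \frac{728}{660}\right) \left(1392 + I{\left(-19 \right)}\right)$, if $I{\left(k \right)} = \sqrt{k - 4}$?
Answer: $- \frac{78706}{55} - \frac{1357 i \sqrt{23}}{1320} \approx -1431.0 - 4.9303 i$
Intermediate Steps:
$I{\left(k \right)} = \sqrt{-4 + k}$
$\left(\frac{\left(-36\right) 1}{-480} - \frac{728}{660}\right) \left(1392 + I{\left(-19 \right)}\right) = \left(\frac{\left(-36\right) 1}{-480} - \frac{728}{660}\right) \left(1392 + \sqrt{-4 - 19}\right) = \left(\left(-36\right) \left(- \frac{1}{480}\right) - \frac{182}{165}\right) \left(1392 + \sqrt{-23}\right) = \left(\frac{3}{40} - \frac{182}{165}\right) \left(1392 + i \sqrt{23}\right) = - \frac{1357 \left(1392 + i \sqrt{23}\right)}{1320} = - \frac{78706}{55} - \frac{1357 i \sqrt{23}}{1320}$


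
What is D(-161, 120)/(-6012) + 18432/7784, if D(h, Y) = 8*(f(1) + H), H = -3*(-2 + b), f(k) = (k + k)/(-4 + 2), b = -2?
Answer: 3441506/1462419 ≈ 2.3533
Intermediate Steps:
f(k) = -k (f(k) = (2*k)/(-2) = (2*k)*(-1/2) = -k)
H = 12 (H = -3*(-2 - 2) = -3*(-4) = 12)
D(h, Y) = 88 (D(h, Y) = 8*(-1*1 + 12) = 8*(-1 + 12) = 8*11 = 88)
D(-161, 120)/(-6012) + 18432/7784 = 88/(-6012) + 18432/7784 = 88*(-1/6012) + 18432*(1/7784) = -22/1503 + 2304/973 = 3441506/1462419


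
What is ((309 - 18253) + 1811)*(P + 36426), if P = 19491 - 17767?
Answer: -615473950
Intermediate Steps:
P = 1724
((309 - 18253) + 1811)*(P + 36426) = ((309 - 18253) + 1811)*(1724 + 36426) = (-17944 + 1811)*38150 = -16133*38150 = -615473950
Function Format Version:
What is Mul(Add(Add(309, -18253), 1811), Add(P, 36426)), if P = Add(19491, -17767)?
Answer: -615473950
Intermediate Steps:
P = 1724
Mul(Add(Add(309, -18253), 1811), Add(P, 36426)) = Mul(Add(Add(309, -18253), 1811), Add(1724, 36426)) = Mul(Add(-17944, 1811), 38150) = Mul(-16133, 38150) = -615473950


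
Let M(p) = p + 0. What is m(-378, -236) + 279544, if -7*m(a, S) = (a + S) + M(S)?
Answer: 1957658/7 ≈ 2.7967e+5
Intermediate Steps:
M(p) = p
m(a, S) = -2*S/7 - a/7 (m(a, S) = -((a + S) + S)/7 = -((S + a) + S)/7 = -(a + 2*S)/7 = -2*S/7 - a/7)
m(-378, -236) + 279544 = (-2/7*(-236) - ⅐*(-378)) + 279544 = (472/7 + 54) + 279544 = 850/7 + 279544 = 1957658/7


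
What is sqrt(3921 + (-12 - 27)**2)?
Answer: sqrt(5442) ≈ 73.770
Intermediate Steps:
sqrt(3921 + (-12 - 27)**2) = sqrt(3921 + (-39)**2) = sqrt(3921 + 1521) = sqrt(5442)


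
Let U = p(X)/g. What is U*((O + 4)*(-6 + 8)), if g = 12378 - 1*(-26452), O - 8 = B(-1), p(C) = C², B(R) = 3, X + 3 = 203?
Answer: 120000/3883 ≈ 30.904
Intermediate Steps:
X = 200 (X = -3 + 203 = 200)
O = 11 (O = 8 + 3 = 11)
g = 38830 (g = 12378 + 26452 = 38830)
U = 4000/3883 (U = 200²/38830 = 40000*(1/38830) = 4000/3883 ≈ 1.0301)
U*((O + 4)*(-6 + 8)) = 4000*((11 + 4)*(-6 + 8))/3883 = 4000*(15*2)/3883 = (4000/3883)*30 = 120000/3883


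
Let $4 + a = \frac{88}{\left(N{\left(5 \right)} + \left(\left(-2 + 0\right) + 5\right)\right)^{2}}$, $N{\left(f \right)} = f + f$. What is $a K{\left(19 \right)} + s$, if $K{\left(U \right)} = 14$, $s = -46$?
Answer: $- \frac{16006}{169} \approx -94.71$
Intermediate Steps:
$N{\left(f \right)} = 2 f$
$a = - \frac{588}{169}$ ($a = -4 + \frac{88}{\left(2 \cdot 5 + \left(\left(-2 + 0\right) + 5\right)\right)^{2}} = -4 + \frac{88}{\left(10 + \left(-2 + 5\right)\right)^{2}} = -4 + \frac{88}{\left(10 + 3\right)^{2}} = -4 + \frac{88}{13^{2}} = -4 + \frac{88}{169} = - \frac{588}{169} \approx -3.4793$)
$a K{\left(19 \right)} + s = \left(- \frac{588}{169}\right) 14 - 46 = - \frac{8232}{169} - 46 = - \frac{16006}{169}$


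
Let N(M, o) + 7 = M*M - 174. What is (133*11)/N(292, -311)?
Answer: 1463/85083 ≈ 0.017195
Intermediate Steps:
N(M, o) = -181 + M² (N(M, o) = -7 + (M*M - 174) = -7 + (M² - 174) = -7 + (-174 + M²) = -181 + M²)
(133*11)/N(292, -311) = (133*11)/(-181 + 292²) = 1463/(-181 + 85264) = 1463/85083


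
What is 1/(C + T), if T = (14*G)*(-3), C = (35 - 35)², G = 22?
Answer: -1/924 ≈ -0.0010823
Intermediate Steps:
C = 0 (C = 0² = 0)
T = -924 (T = (14*22)*(-3) = 308*(-3) = -924)
1/(C + T) = 1/(0 - 924) = 1/(-924) = -1/924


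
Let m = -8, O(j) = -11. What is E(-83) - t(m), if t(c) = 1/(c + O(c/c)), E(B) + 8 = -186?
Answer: -3685/19 ≈ -193.95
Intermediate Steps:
E(B) = -194 (E(B) = -8 - 186 = -194)
t(c) = 1/(-11 + c) (t(c) = 1/(c - 11) = 1/(-11 + c))
E(-83) - t(m) = -194 - 1/(-11 - 8) = -194 - 1/(-19) = -194 - 1*(-1/19) = -194 + 1/19 = -3685/19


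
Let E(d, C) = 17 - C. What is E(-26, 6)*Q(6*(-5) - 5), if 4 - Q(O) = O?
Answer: 429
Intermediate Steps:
Q(O) = 4 - O
E(-26, 6)*Q(6*(-5) - 5) = (17 - 1*6)*(4 - (6*(-5) - 5)) = (17 - 6)*(4 - (-30 - 5)) = 11*(4 - 1*(-35)) = 11*(4 + 35) = 11*39 = 429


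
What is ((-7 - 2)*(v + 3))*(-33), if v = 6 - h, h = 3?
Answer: 1782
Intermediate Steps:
v = 3 (v = 6 - 1*3 = 6 - 3 = 3)
((-7 - 2)*(v + 3))*(-33) = ((-7 - 2)*(3 + 3))*(-33) = -9*6*(-33) = -54*(-33) = 1782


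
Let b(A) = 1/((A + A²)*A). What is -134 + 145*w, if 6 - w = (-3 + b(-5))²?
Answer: -1155429/2000 ≈ -577.71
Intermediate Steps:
b(A) = 1/(A*(A + A²))
w = -30601/10000 (w = 6 - (-3 + 1/((-5)²*(1 - 5)))² = 6 - (-3 + (1/25)/(-4))² = 6 - (-3 + (1/25)*(-¼))² = 6 - (-3 - 1/100)² = 6 - (-301/100)² = 6 - 1*90601/10000 = 6 - 90601/10000 = -30601/10000 ≈ -3.0601)
-134 + 145*w = -134 + 145*(-30601/10000) = -134 - 887429/2000 = -1155429/2000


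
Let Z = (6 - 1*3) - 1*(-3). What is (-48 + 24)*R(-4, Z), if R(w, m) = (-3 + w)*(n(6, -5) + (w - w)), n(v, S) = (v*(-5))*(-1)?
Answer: 5040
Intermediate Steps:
Z = 6 (Z = (6 - 3) + 3 = 3 + 3 = 6)
n(v, S) = 5*v (n(v, S) = -5*v*(-1) = 5*v)
R(w, m) = -90 + 30*w (R(w, m) = (-3 + w)*(5*6 + (w - w)) = (-3 + w)*(30 + 0) = (-3 + w)*30 = -90 + 30*w)
(-48 + 24)*R(-4, Z) = (-48 + 24)*(-90 + 30*(-4)) = -24*(-90 - 120) = -24*(-210) = 5040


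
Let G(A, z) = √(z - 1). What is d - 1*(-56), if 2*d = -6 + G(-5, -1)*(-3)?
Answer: 53 - 3*I*√2/2 ≈ 53.0 - 2.1213*I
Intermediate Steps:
G(A, z) = √(-1 + z)
d = -3 - 3*I*√2/2 (d = (-6 + √(-1 - 1)*(-3))/2 = (-6 + √(-2)*(-3))/2 = (-6 + (I*√2)*(-3))/2 = (-6 - 3*I*√2)/2 = -3 - 3*I*√2/2 ≈ -3.0 - 2.1213*I)
d - 1*(-56) = (-3 - 3*I*√2/2) - 1*(-56) = (-3 - 3*I*√2/2) + 56 = 53 - 3*I*√2/2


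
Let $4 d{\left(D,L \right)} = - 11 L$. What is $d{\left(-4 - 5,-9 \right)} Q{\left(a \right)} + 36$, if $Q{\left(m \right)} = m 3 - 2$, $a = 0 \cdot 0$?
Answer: $- \frac{27}{2} \approx -13.5$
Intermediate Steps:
$d{\left(D,L \right)} = - \frac{11 L}{4}$ ($d{\left(D,L \right)} = \frac{\left(-11\right) L}{4} = - \frac{11 L}{4}$)
$a = 0$
$Q{\left(m \right)} = -2 + 3 m$ ($Q{\left(m \right)} = 3 m - 2 = -2 + 3 m$)
$d{\left(-4 - 5,-9 \right)} Q{\left(a \right)} + 36 = \left(- \frac{11}{4}\right) \left(-9\right) \left(-2 + 3 \cdot 0\right) + 36 = \frac{99 \left(-2 + 0\right)}{4} + 36 = \frac{99}{4} \left(-2\right) + 36 = - \frac{99}{2} + 36 = - \frac{27}{2}$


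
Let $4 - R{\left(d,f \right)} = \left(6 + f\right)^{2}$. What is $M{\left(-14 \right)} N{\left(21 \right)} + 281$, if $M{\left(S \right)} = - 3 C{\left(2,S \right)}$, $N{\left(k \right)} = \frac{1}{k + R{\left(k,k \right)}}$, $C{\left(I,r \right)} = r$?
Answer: $\frac{98891}{352} \approx 280.94$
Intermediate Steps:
$R{\left(d,f \right)} = 4 - \left(6 + f\right)^{2}$
$N{\left(k \right)} = \frac{1}{4 + k - \left(6 + k\right)^{2}}$ ($N{\left(k \right)} = \frac{1}{k - \left(-4 + \left(6 + k\right)^{2}\right)} = \frac{1}{4 + k - \left(6 + k\right)^{2}}$)
$M{\left(S \right)} = - 3 S$
$M{\left(-14 \right)} N{\left(21 \right)} + 281 = \frac{\left(-3\right) \left(-14\right)}{4 + 21 - \left(6 + 21\right)^{2}} + 281 = \frac{42}{4 + 21 - 27^{2}} + 281 = \frac{42}{4 + 21 - 729} + 281 = \frac{42}{-704} + 281 = 42 \left(- \frac{1}{704}\right) + 281 = - \frac{21}{352} + 281 = \frac{98891}{352}$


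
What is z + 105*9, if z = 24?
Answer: 969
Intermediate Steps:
z + 105*9 = 24 + 105*9 = 24 + 945 = 969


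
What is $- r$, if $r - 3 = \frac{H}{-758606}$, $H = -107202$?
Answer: $- \frac{1191510}{379303} \approx -3.1413$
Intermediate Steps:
$r = \frac{1191510}{379303}$ ($r = 3 - \frac{107202}{-758606} = 3 - - \frac{53601}{379303} = 3 + \frac{53601}{379303} = \frac{1191510}{379303} \approx 3.1413$)
$- r = \left(-1\right) \frac{1191510}{379303} = - \frac{1191510}{379303}$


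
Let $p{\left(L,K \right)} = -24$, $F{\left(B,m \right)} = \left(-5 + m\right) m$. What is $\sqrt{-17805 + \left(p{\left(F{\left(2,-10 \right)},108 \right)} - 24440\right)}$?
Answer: $i \sqrt{42269} \approx 205.59 i$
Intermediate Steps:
$F{\left(B,m \right)} = m \left(-5 + m\right)$
$\sqrt{-17805 + \left(p{\left(F{\left(2,-10 \right)},108 \right)} - 24440\right)} = \sqrt{-17805 - 24464} = \sqrt{-42269} = i \sqrt{42269}$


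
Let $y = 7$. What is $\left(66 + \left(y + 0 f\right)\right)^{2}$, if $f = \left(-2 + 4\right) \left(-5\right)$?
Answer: $5329$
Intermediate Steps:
$f = -10$ ($f = 2 \left(-5\right) = -10$)
$\left(66 + \left(y + 0 f\right)\right)^{2} = \left(66 + \left(7 + 0 \left(-10\right)\right)\right)^{2} = \left(66 + \left(7 + 0\right)\right)^{2} = \left(66 + 7\right)^{2} = 73^{2} = 5329$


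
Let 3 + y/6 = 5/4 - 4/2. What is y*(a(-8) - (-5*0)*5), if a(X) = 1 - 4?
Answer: 135/2 ≈ 67.500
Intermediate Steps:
a(X) = -3
y = -45/2 (y = -18 + 6*(5/4 - 4/2) = -18 + 6*(5*(1/4) - 4*1/2) = -18 + 6*(5/4 - 2) = -18 + 6*(-3/4) = -18 - 9/2 = -45/2 ≈ -22.500)
y*(a(-8) - (-5*0)*5) = -45*(-3 - (-5*0)*5)/2 = -45*(-3 - 0*5)/2 = -45*(-3 - 1*0)/2 = -45*(-3 + 0)/2 = -45/2*(-3) = 135/2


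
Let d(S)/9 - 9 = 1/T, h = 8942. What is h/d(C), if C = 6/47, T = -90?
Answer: 89420/809 ≈ 110.53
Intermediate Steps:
C = 6/47 (C = 6*(1/47) = 6/47 ≈ 0.12766)
d(S) = 809/10 (d(S) = 81 + 9/(-90) = 81 + 9*(-1/90) = 81 - ⅒ = 809/10)
h/d(C) = 8942/(809/10) = 8942*(10/809) = 89420/809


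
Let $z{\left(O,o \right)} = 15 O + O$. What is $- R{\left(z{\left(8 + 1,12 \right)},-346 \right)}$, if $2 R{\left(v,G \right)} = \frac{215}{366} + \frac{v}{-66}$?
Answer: $\frac{6419}{8052} \approx 0.79719$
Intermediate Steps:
$z{\left(O,o \right)} = 16 O$
$R{\left(v,G \right)} = \frac{215}{732} - \frac{v}{132}$ ($R{\left(v,G \right)} = \frac{\frac{215}{366} + \frac{v}{-66}}{2} = \frac{215 \cdot \frac{1}{366} + v \left(- \frac{1}{66}\right)}{2} = \frac{\frac{215}{366} - \frac{v}{66}}{2} = \frac{215}{732} - \frac{v}{132}$)
$- R{\left(z{\left(8 + 1,12 \right)},-346 \right)} = - (\frac{215}{732} - \frac{16 \left(8 + 1\right)}{132}) = - (\frac{215}{732} - \frac{16 \cdot 9}{132}) = - (\frac{215}{732} - \frac{12}{11}) = \left(-1\right) \left(- \frac{6419}{8052}\right) = \frac{6419}{8052}$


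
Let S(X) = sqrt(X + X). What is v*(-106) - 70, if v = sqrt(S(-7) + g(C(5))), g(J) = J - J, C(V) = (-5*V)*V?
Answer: -70 - 106*14**(1/4)*sqrt(I) ≈ -214.98 - 144.98*I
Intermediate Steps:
C(V) = -5*V**2
g(J) = 0
S(X) = sqrt(2)*sqrt(X) (S(X) = sqrt(2*X) = sqrt(2)*sqrt(X))
v = 14**(1/4)*sqrt(I) (v = sqrt(sqrt(2)*sqrt(-7) + 0) = sqrt(sqrt(2)*(I*sqrt(7)) + 0) = sqrt(I*sqrt(14) + 0) = sqrt(I*sqrt(14)) = 14**(1/4)*sqrt(I) ≈ 1.3678 + 1.3678*I)
v*(-106) - 70 = (14**(1/4)*sqrt(I))*(-106) - 70 = -106*14**(1/4)*sqrt(I) - 70 = -70 - 106*14**(1/4)*sqrt(I)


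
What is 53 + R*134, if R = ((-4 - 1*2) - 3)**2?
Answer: 10907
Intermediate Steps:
R = 81 (R = ((-4 - 2) - 3)**2 = (-6 - 3)**2 = (-9)**2 = 81)
53 + R*134 = 53 + 81*134 = 53 + 10854 = 10907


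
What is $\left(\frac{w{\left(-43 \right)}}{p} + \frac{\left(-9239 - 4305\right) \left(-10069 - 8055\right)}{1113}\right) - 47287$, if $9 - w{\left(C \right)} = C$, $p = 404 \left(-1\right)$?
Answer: $\frac{19476929056}{112413} \approx 1.7326 \cdot 10^{5}$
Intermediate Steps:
$p = -404$
$w{\left(C \right)} = 9 - C$
$\left(\frac{w{\left(-43 \right)}}{p} + \frac{\left(-9239 - 4305\right) \left(-10069 - 8055\right)}{1113}\right) - 47287 = \left(\frac{9 - -43}{-404} + \frac{\left(-9239 - 4305\right) \left(-10069 - 8055\right)}{1113}\right) - 47287 = \left(\left(9 + 43\right) \left(- \frac{1}{404}\right) + \left(-13544\right) \left(-18124\right) \frac{1}{1113}\right) - 47287 = \left(52 \left(- \frac{1}{404}\right) + 245471456 \cdot \frac{1}{1113}\right) - 47287 = \left(- \frac{13}{101} + \frac{245471456}{1113}\right) - 47287 = \frac{24792602587}{112413} - 47287 = \frac{19476929056}{112413}$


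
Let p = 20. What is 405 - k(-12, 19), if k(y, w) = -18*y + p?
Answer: 169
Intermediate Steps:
k(y, w) = 20 - 18*y (k(y, w) = -18*y + 20 = 20 - 18*y)
405 - k(-12, 19) = 405 - (20 - 18*(-12)) = 405 - (20 + 216) = 405 - 1*236 = 405 - 236 = 169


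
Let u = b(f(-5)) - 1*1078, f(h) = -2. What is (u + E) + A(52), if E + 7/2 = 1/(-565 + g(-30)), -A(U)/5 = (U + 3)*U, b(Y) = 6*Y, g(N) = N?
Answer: -18318267/1190 ≈ -15394.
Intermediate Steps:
A(U) = -5*U*(3 + U) (A(U) = -5*(U + 3)*U = -5*(3 + U)*U = -5*U*(3 + U))
u = -1090 (u = 6*(-2) - 1*1078 = -12 - 1078 = -1090)
E = -4167/1190 (E = -7/2 + 1/(-565 - 30) = -7/2 + 1/(-595) = -7/2 - 1/595 = -4167/1190 ≈ -3.5017)
(u + E) + A(52) = (-1090 - 4167/1190) - 5*52*(3 + 52) = -1301267/1190 - 5*52*55 = -1301267/1190 - 14300 = -18318267/1190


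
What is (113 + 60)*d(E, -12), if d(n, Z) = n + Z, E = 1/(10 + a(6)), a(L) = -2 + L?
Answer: -28891/14 ≈ -2063.6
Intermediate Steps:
E = 1/14 (E = 1/(10 + (-2 + 6)) = 1/(10 + 4) = 1/14 ≈ 0.071429)
d(n, Z) = Z + n
(113 + 60)*d(E, -12) = (113 + 60)*(-12 + 1/14) = 173*(-167/14) = -28891/14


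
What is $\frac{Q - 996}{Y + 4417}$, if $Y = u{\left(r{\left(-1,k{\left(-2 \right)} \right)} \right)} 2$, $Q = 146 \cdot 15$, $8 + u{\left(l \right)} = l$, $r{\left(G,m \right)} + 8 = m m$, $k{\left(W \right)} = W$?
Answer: $\frac{1194}{4393} \approx 0.2718$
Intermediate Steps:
$r{\left(G,m \right)} = -8 + m^{2}$ ($r{\left(G,m \right)} = -8 + m m = -8 + m^{2}$)
$u{\left(l \right)} = -8 + l$
$Q = 2190$
$Y = -24$ ($Y = \left(-8 - \left(8 - \left(-2\right)^{2}\right)\right) 2 = \left(-8 + \left(-8 + 4\right)\right) 2 = \left(-8 - 4\right) 2 = \left(-12\right) 2 = -24$)
$\frac{Q - 996}{Y + 4417} = \frac{2190 - 996}{-24 + 4417} = \frac{1194}{4393}$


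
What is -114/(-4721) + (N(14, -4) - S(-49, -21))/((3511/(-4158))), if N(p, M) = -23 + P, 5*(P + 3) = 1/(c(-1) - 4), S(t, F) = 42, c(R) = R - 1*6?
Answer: 6677957928/82877155 ≈ 80.577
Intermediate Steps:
c(R) = -6 + R (c(R) = R - 6 = -6 + R)
P = -166/55 (P = -3 + 1/(5*((-6 - 1) - 4)) = -3 + 1/(5*(-7 - 4)) = -3 + (1/5)/(-11) = -3 + (1/5)*(-1/11) = -3 - 1/55 = -166/55 ≈ -3.0182)
N(p, M) = -1431/55 (N(p, M) = -23 - 166/55 = -1431/55)
-114/(-4721) + (N(14, -4) - S(-49, -21))/((3511/(-4158))) = -114/(-4721) + (-1431/55 - 1*42)/((3511/(-4158))) = -114*(-1/4721) + (-1431/55 - 42)/((3511*(-1/4158))) = 114/4721 - 3741/(55*(-3511/4158)) = 114/4721 - 3741/55*(-4158/3511) = 114/4721 + 1414098/17555 = 6677957928/82877155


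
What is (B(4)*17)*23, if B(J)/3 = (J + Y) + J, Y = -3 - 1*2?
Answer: 3519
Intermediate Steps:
Y = -5 (Y = -3 - 2 = -5)
B(J) = -15 + 6*J (B(J) = 3*((J - 5) + J) = 3*((-5 + J) + J) = 3*(-5 + 2*J) = -15 + 6*J)
(B(4)*17)*23 = ((-15 + 6*4)*17)*23 = ((-15 + 24)*17)*23 = (9*17)*23 = 153*23 = 3519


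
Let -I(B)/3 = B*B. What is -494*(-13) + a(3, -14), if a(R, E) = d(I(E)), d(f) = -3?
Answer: 6419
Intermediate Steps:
I(B) = -3*B**2 (I(B) = -3*B*B = -3*B**2)
a(R, E) = -3
-494*(-13) + a(3, -14) = -494*(-13) - 3 = 6422 - 3 = 6419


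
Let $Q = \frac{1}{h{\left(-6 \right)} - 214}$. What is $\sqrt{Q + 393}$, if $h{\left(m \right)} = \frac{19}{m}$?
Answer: $\frac{3 \sqrt{74136791}}{1303} \approx 19.824$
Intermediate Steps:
$Q = - \frac{6}{1303}$ ($Q = \frac{1}{\frac{19}{-6} - 214} = \frac{1}{19 \left(- \frac{1}{6}\right) - 214} = \frac{1}{- \frac{19}{6} - 214} = \frac{1}{- \frac{1303}{6}} = - \frac{6}{1303} \approx -0.0046048$)
$\sqrt{Q + 393} = \sqrt{- \frac{6}{1303} + 393} = \sqrt{\frac{512073}{1303}} = \frac{3 \sqrt{74136791}}{1303}$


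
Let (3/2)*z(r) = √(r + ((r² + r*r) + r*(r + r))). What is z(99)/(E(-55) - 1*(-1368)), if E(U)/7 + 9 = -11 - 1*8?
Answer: √4367/586 ≈ 0.11277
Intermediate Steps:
E(U) = -196 (E(U) = -63 + 7*(-11 - 1*8) = -63 + 7*(-11 - 8) = -63 + 7*(-19) = -63 - 133 = -196)
z(r) = 2*√(r + 4*r²)/3 (z(r) = 2*√(r + ((r² + r*r) + r*(r + r)))/3 = 2*√(r + ((r² + r²) + r*(2*r)))/3 = 2*√(r + (2*r² + 2*r²))/3 = 2*√(r + 4*r²)/3)
z(99)/(E(-55) - 1*(-1368)) = (2*√(99*(1 + 4*99))/3)/(-196 - 1*(-1368)) = (2*√(99*(1 + 396))/3)/(-196 + 1368) = (2*√(99*397)/3)/1172 = (2*√39303/3)*(1/1172) = (2*(3*√4367)/3)*(1/1172) = (2*√4367)*(1/1172) = √4367/586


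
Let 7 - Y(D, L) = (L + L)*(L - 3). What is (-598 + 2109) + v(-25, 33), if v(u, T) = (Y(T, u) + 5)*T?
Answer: -44293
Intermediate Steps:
Y(D, L) = 7 - 2*L*(-3 + L) (Y(D, L) = 7 - (L + L)*(L - 3) = 7 - 2*L*(-3 + L))
v(u, T) = T*(12 - 2*u² + 6*u) (v(u, T) = ((7 - 2*u² + 6*u) + 5)*T = (12 - 2*u² + 6*u)*T = T*(12 - 2*u² + 6*u))
(-598 + 2109) + v(-25, 33) = (-598 + 2109) + 2*33*(6 - 1*(-25)² + 3*(-25)) = 1511 + 2*33*(6 - 1*625 - 75) = 1511 + 2*33*(6 - 625 - 75) = 1511 + 2*33*(-694) = 1511 - 45804 = -44293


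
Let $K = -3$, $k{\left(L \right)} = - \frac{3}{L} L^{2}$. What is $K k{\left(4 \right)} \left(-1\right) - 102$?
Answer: $-138$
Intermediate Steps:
$k{\left(L \right)} = - 3 L$
$K k{\left(4 \right)} \left(-1\right) - 102 = - 3 \left(\left(-3\right) 4\right) \left(-1\right) - 102 = \left(-3\right) \left(-12\right) \left(-1\right) - 102 = 36 \left(-1\right) - 102 = -36 - 102 = -138$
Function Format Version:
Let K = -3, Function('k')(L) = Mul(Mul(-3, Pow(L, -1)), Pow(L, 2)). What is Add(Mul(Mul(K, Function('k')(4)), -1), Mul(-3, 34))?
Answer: -138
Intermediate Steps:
Function('k')(L) = Mul(-3, L)
Add(Mul(Mul(K, Function('k')(4)), -1), Mul(-3, 34)) = Add(Mul(Mul(-3, Mul(-3, 4)), -1), Mul(-3, 34)) = Add(Mul(Mul(-3, -12), -1), -102) = Add(Mul(36, -1), -102) = Add(-36, -102) = -138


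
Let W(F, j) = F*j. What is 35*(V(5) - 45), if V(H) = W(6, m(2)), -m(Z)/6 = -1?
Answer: -315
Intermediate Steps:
m(Z) = 6 (m(Z) = -6*(-1) = 6)
V(H) = 36 (V(H) = 6*6 = 36)
35*(V(5) - 45) = 35*(36 - 45) = 35*(-9) = -315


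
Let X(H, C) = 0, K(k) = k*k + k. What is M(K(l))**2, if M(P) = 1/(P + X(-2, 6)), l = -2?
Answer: 1/4 ≈ 0.25000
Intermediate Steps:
K(k) = k + k**2 (K(k) = k**2 + k = k + k**2)
M(P) = 1/P (M(P) = 1/(P + 0) = 1/P)
M(K(l))**2 = (1/(-2*(1 - 2)))**2 = (1/(-2*(-1)))**2 = (1/2)**2 = 1/4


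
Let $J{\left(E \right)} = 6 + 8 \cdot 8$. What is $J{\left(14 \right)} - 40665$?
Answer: $-40595$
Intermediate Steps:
$J{\left(E \right)} = 70$ ($J{\left(E \right)} = 6 + 64 = 70$)
$J{\left(14 \right)} - 40665 = 70 - 40665 = -40595$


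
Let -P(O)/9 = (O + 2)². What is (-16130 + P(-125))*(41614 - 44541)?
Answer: 445755757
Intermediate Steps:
P(O) = -9*(2 + O)² (P(O) = -9*(O + 2)² = -9*(2 + O)²)
(-16130 + P(-125))*(41614 - 44541) = (-16130 - 9*(2 - 125)²)*(41614 - 44541) = (-16130 - 9*(-123)²)*(-2927) = (-16130 - 9*15129)*(-2927) = (-16130 - 136161)*(-2927) = -152291*(-2927) = 445755757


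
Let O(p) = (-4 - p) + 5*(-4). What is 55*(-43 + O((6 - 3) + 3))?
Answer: -4015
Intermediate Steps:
O(p) = -24 - p (O(p) = (-4 - p) - 20 = -24 - p)
55*(-43 + O((6 - 3) + 3)) = 55*(-43 + (-24 - ((6 - 3) + 3))) = 55*(-43 + (-24 - (3 + 3))) = 55*(-43 + (-24 - 1*6)) = 55*(-43 + (-24 - 6)) = 55*(-43 - 30) = 55*(-73) = -4015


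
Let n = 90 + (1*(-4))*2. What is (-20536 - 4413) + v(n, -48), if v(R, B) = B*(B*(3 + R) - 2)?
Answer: 170987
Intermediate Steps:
n = 82 (n = 90 - 4*2 = 90 - 8 = 82)
v(R, B) = B*(-2 + B*(3 + R))
(-20536 - 4413) + v(n, -48) = (-20536 - 4413) - 48*(-2 + 3*(-48) - 48*82) = -24949 - 48*(-2 - 144 - 3936) = -24949 - 48*(-4082) = -24949 + 195936 = 170987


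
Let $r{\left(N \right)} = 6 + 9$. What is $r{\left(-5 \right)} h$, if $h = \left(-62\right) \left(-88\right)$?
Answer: $81840$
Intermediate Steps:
$r{\left(N \right)} = 15$
$h = 5456$
$r{\left(-5 \right)} h = 15 \cdot 5456 = 81840$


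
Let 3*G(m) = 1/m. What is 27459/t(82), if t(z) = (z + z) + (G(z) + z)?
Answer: 6754914/60517 ≈ 111.62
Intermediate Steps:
G(m) = 1/(3*m)
t(z) = 3*z + 1/(3*z) (t(z) = (z + z) + (1/(3*z) + z) = 2*z + (z + 1/(3*z)) = 3*z + 1/(3*z))
27459/t(82) = 27459/(3*82 + (1/3)/82) = 27459/(246 + (1/3)*(1/82)) = 27459/(246 + 1/246) = 27459/(60517/246) = 27459*(246/60517) = 6754914/60517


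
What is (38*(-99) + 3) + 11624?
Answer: 7865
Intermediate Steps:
(38*(-99) + 3) + 11624 = (-3762 + 3) + 11624 = -3759 + 11624 = 7865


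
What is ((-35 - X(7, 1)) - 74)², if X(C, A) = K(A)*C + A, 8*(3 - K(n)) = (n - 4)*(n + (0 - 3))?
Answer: 253009/16 ≈ 15813.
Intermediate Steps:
K(n) = 3 - (-4 + n)*(-3 + n)/8 (K(n) = 3 - (n - 4)*(n + (0 - 3))/8 = 3 - (-4 + n)*(n - 3)/8 = 3 - (-4 + n)*(-3 + n)/8)
X(C, A) = A + C*(3/2 - A²/8 + 7*A/8) (X(C, A) = (3/2 - A²/8 + 7*A/8)*C + A = C*(3/2 - A²/8 + 7*A/8) + A = A + C*(3/2 - A²/8 + 7*A/8))
((-35 - X(7, 1)) - 74)² = ((-35 - (1 + (⅛)*7*(12 - 1*1² + 7*1))) - 74)² = ((-35 - (1 + (⅛)*7*(12 - 1*1 + 7))) - 74)² = ((-35 - (1 + (⅛)*7*(12 - 1 + 7))) - 74)² = ((-35 - (1 + (⅛)*7*18)) - 74)² = ((-35 - (1 + 63/4)) - 74)² = ((-35 - 1*67/4) - 74)² = ((-35 - 67/4) - 74)² = (-207/4 - 74)² = (-503/4)² = 253009/16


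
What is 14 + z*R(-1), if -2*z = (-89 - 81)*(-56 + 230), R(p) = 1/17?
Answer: 884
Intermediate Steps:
R(p) = 1/17
z = 14790 (z = -(-89 - 81)*(-56 + 230)/2 = -(-85)*174 = -1/2*(-29580) = 14790)
14 + z*R(-1) = 14 + 14790*(1/17) = 14 + 870 = 884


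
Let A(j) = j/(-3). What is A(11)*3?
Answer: -11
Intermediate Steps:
A(j) = -j/3 (A(j) = j*(-1/3) = -j/3)
A(11)*3 = -1/3*11*3 = -11/3*3 = -11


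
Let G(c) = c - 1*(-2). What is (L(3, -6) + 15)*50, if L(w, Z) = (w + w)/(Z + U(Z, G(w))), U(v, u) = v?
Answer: 725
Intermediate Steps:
G(c) = 2 + c (G(c) = c + 2 = 2 + c)
L(w, Z) = w/Z (L(w, Z) = (w + w)/(Z + Z) = (2*w)/((2*Z)) = (2*w)*(1/(2*Z)) = w/Z)
(L(3, -6) + 15)*50 = (3/(-6) + 15)*50 = (3*(-⅙) + 15)*50 = (-½ + 15)*50 = (29/2)*50 = 725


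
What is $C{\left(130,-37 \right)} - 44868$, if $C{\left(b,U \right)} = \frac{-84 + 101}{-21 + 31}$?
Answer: $- \frac{448663}{10} \approx -44866.0$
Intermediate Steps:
$C{\left(b,U \right)} = \frac{17}{10}$
$C{\left(130,-37 \right)} - 44868 = \frac{17}{10} - 44868 = - \frac{448663}{10}$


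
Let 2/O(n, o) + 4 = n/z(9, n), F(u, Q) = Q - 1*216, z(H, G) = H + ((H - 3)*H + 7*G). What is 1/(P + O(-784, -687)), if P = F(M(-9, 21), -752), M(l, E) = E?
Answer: -1494/1446967 ≈ -0.0010325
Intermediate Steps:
z(H, G) = H + 7*G + H*(-3 + H) (z(H, G) = H + ((-3 + H)*H + 7*G) = H + (H*(-3 + H) + 7*G) = H + (7*G + H*(-3 + H)) = H + 7*G + H*(-3 + H))
F(u, Q) = -216 + Q (F(u, Q) = Q - 216 = -216 + Q)
P = -968 (P = -216 - 752 = -968)
O(n, o) = 2/(-4 + n/(63 + 7*n)) (O(n, o) = 2/(-4 + n/(9² - 2*9 + 7*n)) = 2/(-4 + n/(81 - 18 + 7*n)) = 2/(-4 + n/(63 + 7*n)))
1/(P + O(-784, -687)) = 1/(-968 + 14*(-9 - 1*(-784))/(9*(28 + 3*(-784)))) = 1/(-968 + 14*(-9 + 784)/(9*(28 - 2352))) = 1/(-968 + (14/9)*775/(-2324)) = 1/(-968 + (14/9)*(-1/2324)*775) = 1/(-968 - 775/1494) = 1/(-1446967/1494) = -1494/1446967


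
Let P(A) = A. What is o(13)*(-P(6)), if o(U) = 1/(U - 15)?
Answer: 3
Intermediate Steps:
o(U) = 1/(-15 + U)
o(13)*(-P(6)) = (-1*6)/(-15 + 13) = -6/(-2) = -½*(-6) = 3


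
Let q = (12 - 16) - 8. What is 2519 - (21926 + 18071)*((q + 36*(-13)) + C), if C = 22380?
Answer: -875931781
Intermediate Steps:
q = -12 (q = -4 - 8 = -12)
2519 - (21926 + 18071)*((q + 36*(-13)) + C) = 2519 - (21926 + 18071)*((-12 + 36*(-13)) + 22380) = 2519 - 39997*((-12 - 468) + 22380) = 2519 - 39997*(-480 + 22380) = 2519 - 39997*21900 = 2519 - 1*875934300 = 2519 - 875934300 = -875931781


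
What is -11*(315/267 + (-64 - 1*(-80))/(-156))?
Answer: -41129/3471 ≈ -11.849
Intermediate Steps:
-11*(315/267 + (-64 - 1*(-80))/(-156)) = -11*(315*(1/267) + (-64 + 80)*(-1/156)) = -11*(105/89 + 16*(-1/156)) = -11*(105/89 - 4/39) = -11*3739/3471 = -41129/3471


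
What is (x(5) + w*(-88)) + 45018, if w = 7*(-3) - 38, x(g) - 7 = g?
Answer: 50222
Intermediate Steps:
x(g) = 7 + g
w = -59 (w = -21 - 38 = -59)
(x(5) + w*(-88)) + 45018 = ((7 + 5) - 59*(-88)) + 45018 = (12 + 5192) + 45018 = 5204 + 45018 = 50222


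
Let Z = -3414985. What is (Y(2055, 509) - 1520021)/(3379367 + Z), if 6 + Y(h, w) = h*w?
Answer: 237016/17809 ≈ 13.309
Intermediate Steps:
Y(h, w) = -6 + h*w
(Y(2055, 509) - 1520021)/(3379367 + Z) = ((-6 + 2055*509) - 1520021)/(3379367 - 3414985) = ((-6 + 1045995) - 1520021)/(-35618) = (1045989 - 1520021)*(-1/35618) = -474032*(-1/35618) = 237016/17809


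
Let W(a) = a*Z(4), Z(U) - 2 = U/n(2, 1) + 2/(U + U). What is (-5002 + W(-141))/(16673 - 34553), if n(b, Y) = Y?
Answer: 23533/71520 ≈ 0.32904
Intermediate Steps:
Z(U) = 2 + U + 1/U (Z(U) = 2 + (U/1 + 2/(U + U)) = 2 + (U*1 + 2/(2*U)) = 2 + (U + (1/(2*U))*2) = 2 + (U + 1/U) = 2 + U + 1/U)
W(a) = 25*a/4 (W(a) = a*(2 + 4 + 1/4) = a*(2 + 4 + ¼) = a*(25/4) = 25*a/4)
(-5002 + W(-141))/(16673 - 34553) = (-5002 + (25/4)*(-141))/(16673 - 34553) = (-5002 - 3525/4)/(-17880) = -23533/4*(-1/17880) = 23533/71520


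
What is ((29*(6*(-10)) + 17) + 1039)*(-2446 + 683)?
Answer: 1205892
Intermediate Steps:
((29*(6*(-10)) + 17) + 1039)*(-2446 + 683) = ((29*(-60) + 17) + 1039)*(-1763) = ((-1740 + 17) + 1039)*(-1763) = (-1723 + 1039)*(-1763) = -684*(-1763) = 1205892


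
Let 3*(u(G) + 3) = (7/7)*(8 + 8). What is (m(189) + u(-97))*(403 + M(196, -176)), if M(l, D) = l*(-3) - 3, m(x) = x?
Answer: -107912/3 ≈ -35971.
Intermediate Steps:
u(G) = 7/3 (u(G) = -3 + ((7/7)*(8 + 8))/3 = -3 + ((7*(1/7))*16)/3 = -3 + (1*16)/3 = -3 + (1/3)*16 = -3 + 16/3 = 7/3)
M(l, D) = -3 - 3*l (M(l, D) = -3*l - 3 = -3 - 3*l)
(m(189) + u(-97))*(403 + M(196, -176)) = (189 + 7/3)*(403 + (-3 - 3*196)) = 574*(403 + (-3 - 588))/3 = 574*(403 - 591)/3 = (574/3)*(-188) = -107912/3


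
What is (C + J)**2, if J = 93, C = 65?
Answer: 24964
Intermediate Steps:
(C + J)**2 = (65 + 93)**2 = 158**2 = 24964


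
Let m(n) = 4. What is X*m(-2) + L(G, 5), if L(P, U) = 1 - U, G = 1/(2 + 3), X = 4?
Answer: 12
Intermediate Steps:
G = ⅕ (G = 1/5 = ⅕ ≈ 0.20000)
X*m(-2) + L(G, 5) = 4*4 + (1 - 1*5) = 16 + (1 - 5) = 16 - 4 = 12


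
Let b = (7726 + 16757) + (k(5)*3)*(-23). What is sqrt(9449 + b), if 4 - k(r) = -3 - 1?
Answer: 2*sqrt(8345) ≈ 182.70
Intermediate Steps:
k(r) = 8 (k(r) = 4 - (-3 - 1) = 4 - 1*(-4) = 4 + 4 = 8)
b = 23931 (b = (7726 + 16757) + (8*3)*(-23) = 24483 + 24*(-23) = 24483 - 552 = 23931)
sqrt(9449 + b) = sqrt(9449 + 23931) = sqrt(33380) = 2*sqrt(8345)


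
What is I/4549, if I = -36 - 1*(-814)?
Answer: 778/4549 ≈ 0.17103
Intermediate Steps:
I = 778 (I = -36 + 814 = 778)
I/4549 = 778/4549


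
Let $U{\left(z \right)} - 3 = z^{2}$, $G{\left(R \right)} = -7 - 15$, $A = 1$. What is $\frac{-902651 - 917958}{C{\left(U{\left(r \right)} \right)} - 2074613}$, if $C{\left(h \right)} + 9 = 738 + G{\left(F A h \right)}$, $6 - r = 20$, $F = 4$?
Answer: $\frac{1820609}{2073906} \approx 0.87786$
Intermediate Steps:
$r = -14$ ($r = 6 - 20 = -14$)
$G{\left(R \right)} = -22$ ($G{\left(R \right)} = -7 - 15 = -22$)
$U{\left(z \right)} = 3 + z^{2}$
$C{\left(h \right)} = 707$ ($C{\left(h \right)} = -9 + \left(738 - 22\right) = -9 + 716 = 707$)
$\frac{-902651 - 917958}{C{\left(U{\left(r \right)} \right)} - 2074613} = \frac{-902651 - 917958}{707 - 2074613} = - \frac{1820609}{-2073906} = \left(-1820609\right) \left(- \frac{1}{2073906}\right) = \frac{1820609}{2073906}$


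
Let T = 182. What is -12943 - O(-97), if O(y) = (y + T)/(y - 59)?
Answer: -2019023/156 ≈ -12942.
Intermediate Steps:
O(y) = (182 + y)/(-59 + y) (O(y) = (y + 182)/(y - 59) = (182 + y)/(-59 + y))
-12943 - O(-97) = -12943 - (182 - 97)/(-59 - 97) = -12943 - 85/(-156) = -12943 - (-1)*85/156 = -12943 - 1*(-85/156) = -12943 + 85/156 = -2019023/156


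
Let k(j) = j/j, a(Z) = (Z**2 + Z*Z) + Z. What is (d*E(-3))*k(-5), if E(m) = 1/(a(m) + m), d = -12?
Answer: -1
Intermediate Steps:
a(Z) = Z + 2*Z**2 (a(Z) = (Z**2 + Z**2) + Z = 2*Z**2 + Z = Z + 2*Z**2)
k(j) = 1
E(m) = 1/(m + m*(1 + 2*m)) (E(m) = 1/(m*(1 + 2*m) + m) = 1/(m + m*(1 + 2*m)))
(d*E(-3))*k(-5) = -6/((-3)*(1 - 3))*1 = -6*(-1)/(3*(-2))*1 = -6*(-1)*(-1)/(3*2)*1 = -12*1/12*1 = -1*1 = -1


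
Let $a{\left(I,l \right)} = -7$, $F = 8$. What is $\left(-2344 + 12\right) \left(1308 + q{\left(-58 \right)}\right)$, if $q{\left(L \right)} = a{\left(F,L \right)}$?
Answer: $-3033932$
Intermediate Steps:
$q{\left(L \right)} = -7$
$\left(-2344 + 12\right) \left(1308 + q{\left(-58 \right)}\right) = \left(-2344 + 12\right) \left(1308 - 7\right) = \left(-2332\right) 1301 = -3033932$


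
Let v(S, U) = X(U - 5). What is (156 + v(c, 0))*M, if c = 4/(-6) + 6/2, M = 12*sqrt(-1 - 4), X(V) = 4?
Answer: 1920*I*sqrt(5) ≈ 4293.3*I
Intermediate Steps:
M = 12*I*sqrt(5) (M = 12*sqrt(-5) = 12*(I*sqrt(5)) = 12*I*sqrt(5) ≈ 26.833*I)
c = 7/3 (c = 4*(-1/6) + 6*(1/2) = -2/3 + 3 = 7/3 ≈ 2.3333)
v(S, U) = 4
(156 + v(c, 0))*M = (156 + 4)*(12*I*sqrt(5)) = 160*(12*I*sqrt(5)) = 1920*I*sqrt(5)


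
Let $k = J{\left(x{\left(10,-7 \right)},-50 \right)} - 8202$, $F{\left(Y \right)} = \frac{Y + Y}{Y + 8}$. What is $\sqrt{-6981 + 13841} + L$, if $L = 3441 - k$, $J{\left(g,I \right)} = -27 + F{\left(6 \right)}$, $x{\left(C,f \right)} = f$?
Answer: $\frac{81684}{7} + 14 \sqrt{35} \approx 11752.0$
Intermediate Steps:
$F{\left(Y \right)} = \frac{2 Y}{8 + Y}$
$J{\left(g,I \right)} = - \frac{183}{7}$ ($J{\left(g,I \right)} = -27 + 2 \cdot 6 \frac{1}{8 + 6} = -27 + 2 \cdot 6 \cdot \frac{1}{14} = -27 + \frac{6}{7} = - \frac{183}{7}$)
$k = - \frac{57597}{7}$ ($k = - \frac{183}{7} - 8202 = - \frac{57597}{7} \approx -8228.1$)
$L = \frac{81684}{7}$ ($L = 3441 - - \frac{57597}{7} = 3441 + \frac{57597}{7} = \frac{81684}{7} \approx 11669.0$)
$\sqrt{-6981 + 13841} + L = \sqrt{-6981 + 13841} + \frac{81684}{7} = \sqrt{6860} + \frac{81684}{7} = 14 \sqrt{35} + \frac{81684}{7} = \frac{81684}{7} + 14 \sqrt{35}$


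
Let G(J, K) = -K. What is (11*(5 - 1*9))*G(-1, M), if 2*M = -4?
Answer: -88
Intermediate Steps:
M = -2 (M = (½)*(-4) = -2)
(11*(5 - 1*9))*G(-1, M) = (11*(5 - 1*9))*(-1*(-2)) = (11*(5 - 9))*2 = (11*(-4))*2 = -44*2 = -88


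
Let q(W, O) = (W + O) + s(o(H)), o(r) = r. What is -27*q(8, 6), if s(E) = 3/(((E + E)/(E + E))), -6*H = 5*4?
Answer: -459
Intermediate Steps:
H = -10/3 (H = -5*4/6 = -⅙*20 = -10/3 ≈ -3.3333)
s(E) = 3 (s(E) = 3/(((2*E)/((2*E)))) = 3/(((2*E)*(1/(2*E)))) = 3/1 = 3*1 = 3)
q(W, O) = 3 + O + W (q(W, O) = (W + O) + 3 = (O + W) + 3 = 3 + O + W)
-27*q(8, 6) = -27*(3 + 6 + 8) = -27*17 = -459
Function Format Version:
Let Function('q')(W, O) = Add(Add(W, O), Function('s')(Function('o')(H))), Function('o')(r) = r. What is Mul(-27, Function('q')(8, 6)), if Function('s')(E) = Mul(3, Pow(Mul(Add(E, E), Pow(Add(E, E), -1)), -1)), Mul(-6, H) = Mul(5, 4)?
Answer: -459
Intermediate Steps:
H = Rational(-10, 3) (H = Mul(Rational(-1, 6), Mul(5, 4)) = Mul(Rational(-1, 6), 20) = Rational(-10, 3) ≈ -3.3333)
Function('s')(E) = 3 (Function('s')(E) = Mul(3, Pow(Mul(Mul(2, E), Pow(Mul(2, E), -1)), -1)) = Mul(3, Pow(Mul(Mul(2, E), Mul(Rational(1, 2), Pow(E, -1))), -1)) = Mul(3, Pow(1, -1)) = Mul(3, 1) = 3)
Function('q')(W, O) = Add(3, O, W) (Function('q')(W, O) = Add(Add(W, O), 3) = Add(Add(O, W), 3) = Add(3, O, W))
Mul(-27, Function('q')(8, 6)) = Mul(-27, Add(3, 6, 8)) = Mul(-27, 17) = -459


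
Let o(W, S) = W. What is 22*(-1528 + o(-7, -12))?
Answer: -33770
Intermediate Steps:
22*(-1528 + o(-7, -12)) = 22*(-1528 - 7) = 22*(-1535) = -33770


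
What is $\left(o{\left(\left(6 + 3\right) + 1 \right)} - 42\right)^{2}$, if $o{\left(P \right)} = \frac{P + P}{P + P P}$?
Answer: $\frac{211600}{121} \approx 1748.8$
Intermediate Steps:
$o{\left(P \right)} = \frac{2 P}{P + P^{2}}$
$\left(o{\left(\left(6 + 3\right) + 1 \right)} - 42\right)^{2} = \left(\frac{2}{1 + \left(\left(6 + 3\right) + 1\right)} - 42\right)^{2} = \left(\frac{2}{1 + \left(9 + 1\right)} - 42\right)^{2} = \left(\frac{2}{1 + 10} - 42\right)^{2} = \left(\frac{2}{11} - 42\right)^{2} = \left(- \frac{460}{11}\right)^{2} = \frac{211600}{121}$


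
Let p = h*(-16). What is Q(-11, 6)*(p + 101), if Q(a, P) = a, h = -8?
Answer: -2519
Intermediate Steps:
p = 128 (p = -8*(-16) = 128)
Q(-11, 6)*(p + 101) = -11*(128 + 101) = -11*229 = -2519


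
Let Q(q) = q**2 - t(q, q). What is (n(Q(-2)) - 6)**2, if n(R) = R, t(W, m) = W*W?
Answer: 36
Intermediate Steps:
t(W, m) = W**2
Q(q) = 0 (Q(q) = q**2 - q**2 = 0)
(n(Q(-2)) - 6)**2 = (0 - 6)**2 = (-6)**2 = 36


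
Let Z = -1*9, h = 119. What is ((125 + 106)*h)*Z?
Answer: -247401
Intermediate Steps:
Z = -9
((125 + 106)*h)*Z = ((125 + 106)*119)*(-9) = (231*119)*(-9) = 27489*(-9) = -247401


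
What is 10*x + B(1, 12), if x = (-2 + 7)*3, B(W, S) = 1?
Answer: 151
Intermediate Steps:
x = 15 (x = 5*3 = 15)
10*x + B(1, 12) = 10*15 + 1 = 150 + 1 = 151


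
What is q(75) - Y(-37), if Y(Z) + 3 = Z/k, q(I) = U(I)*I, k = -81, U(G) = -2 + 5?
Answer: 18431/81 ≈ 227.54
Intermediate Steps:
U(G) = 3
q(I) = 3*I
Y(Z) = -3 - Z/81 (Y(Z) = -3 + Z/(-81) = -3 + Z*(-1/81) = -3 - Z/81)
q(75) - Y(-37) = 3*75 - (-3 - 1/81*(-37)) = 225 - (-3 + 37/81) = 225 - 1*(-206/81) = 225 + 206/81 = 18431/81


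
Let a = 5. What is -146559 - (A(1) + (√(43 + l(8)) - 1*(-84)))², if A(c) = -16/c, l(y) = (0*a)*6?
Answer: -151226 - 136*√43 ≈ -1.5212e+5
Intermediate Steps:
l(y) = 0 (l(y) = (0*5)*6 = 0*6 = 0)
-146559 - (A(1) + (√(43 + l(8)) - 1*(-84)))² = -146559 - (-16/1 + (√(43 + 0) - 1*(-84)))² = -146559 - (-16*1 + (√43 + 84))² = -146559 - (-16 + (84 + √43))² = -146559 - (68 + √43)²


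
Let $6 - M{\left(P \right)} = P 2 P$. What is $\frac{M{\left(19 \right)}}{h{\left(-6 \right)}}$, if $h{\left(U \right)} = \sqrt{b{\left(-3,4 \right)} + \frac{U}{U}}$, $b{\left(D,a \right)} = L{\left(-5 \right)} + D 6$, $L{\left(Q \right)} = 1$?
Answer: $179 i \approx 179.0 i$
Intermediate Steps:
$M{\left(P \right)} = 6 - 2 P^{2}$ ($M{\left(P \right)} = 6 - P 2 P = 6 - 2 P P = 6 - 2 P^{2}$)
$b{\left(D,a \right)} = 1 + 6 D$ ($b{\left(D,a \right)} = 1 + D 6 = 1 + 6 D$)
$h{\left(U \right)} = 4 i$ ($h{\left(U \right)} = \sqrt{\left(1 + 6 \left(-3\right)\right) + \frac{U}{U}} = \sqrt{\left(1 - 18\right) + 1} = \sqrt{-17 + 1} = \sqrt{-16} = 4 i$)
$\frac{M{\left(19 \right)}}{h{\left(-6 \right)}} = \frac{6 - 2 \cdot 19^{2}}{4 i} = \left(6 - 722\right) \left(- \frac{i}{4}\right) = - 716 \left(- \frac{i}{4}\right) = 179 i$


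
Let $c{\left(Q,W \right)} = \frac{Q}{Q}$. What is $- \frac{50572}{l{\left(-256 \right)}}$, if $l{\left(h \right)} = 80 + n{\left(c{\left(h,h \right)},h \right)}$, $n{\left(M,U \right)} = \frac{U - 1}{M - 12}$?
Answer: $- \frac{556292}{1137} \approx -489.26$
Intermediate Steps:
$c{\left(Q,W \right)} = 1$
$n{\left(M,U \right)} = \frac{-1 + U}{-12 + M}$
$l{\left(h \right)} = \frac{881}{11} - \frac{h}{11}$ ($l{\left(h \right)} = 80 + \frac{-1 + h}{-12 + 1} = 80 + \frac{-1 + h}{-11} = 80 - \frac{-1 + h}{11} = 80 - \left(- \frac{1}{11} + \frac{h}{11}\right) = \frac{881}{11} - \frac{h}{11}$)
$- \frac{50572}{l{\left(-256 \right)}} = - \frac{50572}{\frac{881}{11} - - \frac{256}{11}} = - \frac{50572}{\frac{881}{11} + \frac{256}{11}} = - \frac{50572}{\frac{1137}{11}} = \left(-50572\right) \frac{11}{1137} = - \frac{556292}{1137}$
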